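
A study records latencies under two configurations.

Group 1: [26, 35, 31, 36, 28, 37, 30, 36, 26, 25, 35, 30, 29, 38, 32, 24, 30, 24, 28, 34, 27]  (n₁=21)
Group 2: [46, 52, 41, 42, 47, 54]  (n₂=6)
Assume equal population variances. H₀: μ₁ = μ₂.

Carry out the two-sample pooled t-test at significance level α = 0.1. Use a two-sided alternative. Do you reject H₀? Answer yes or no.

reject H₀: yes

x̄₁=30.524, s₁=4.457, n₁=21
x̄₂=47.000, s₂=5.215, n₂=6
s_p² = [20·4.457² + 5·5.215²]/25 = 21.3295
SE = √(s_p²·(1/21+1/6)) = 2.1379
t = (30.524−47.000)/2.1379 = -7.7067
df = 25
p-value (two-sided) = 0.00000
At α=0.1: p < α → reject H₀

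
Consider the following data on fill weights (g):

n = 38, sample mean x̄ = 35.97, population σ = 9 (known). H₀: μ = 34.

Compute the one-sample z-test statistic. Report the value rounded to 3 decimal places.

SE = σ/√n = 9/√38 = 1.4600
z = (x̄−μ₀)/SE = (35.97−34)/1.4600 = 1.3493

test statistic = 1.349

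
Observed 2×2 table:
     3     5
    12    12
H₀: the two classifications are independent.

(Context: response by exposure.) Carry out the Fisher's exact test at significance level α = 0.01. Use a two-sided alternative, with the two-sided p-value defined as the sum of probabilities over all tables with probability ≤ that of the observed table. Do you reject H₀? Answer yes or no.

reject H₀: no

Margins: r₁=8, r₂=24, c₁=15, c₂=17, n=32
p_obs = C(8,3)·C(24,12)/C(32,15); sum pmf over tables with pmf ≤ p_obs
p-value (two-sided) = 0.69114
At α=0.01: p ≥ α → fail to reject H₀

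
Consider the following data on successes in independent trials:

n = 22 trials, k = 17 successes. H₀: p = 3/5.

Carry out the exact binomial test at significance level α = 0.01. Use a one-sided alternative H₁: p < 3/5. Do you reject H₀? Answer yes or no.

Exact binomial: n=22, k=17, p₀=3/5=0.6000
P(X≤17) from Σ C(n,i)·p₀^i·(1−p₀)^(n−i)
p-value (one-sided, H₁ less) = 0.97342
At α=0.01: p ≥ α → fail to reject H₀

reject H₀: no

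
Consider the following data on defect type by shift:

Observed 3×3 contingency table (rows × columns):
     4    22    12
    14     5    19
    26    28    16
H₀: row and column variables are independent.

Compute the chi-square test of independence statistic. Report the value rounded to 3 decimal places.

Row totals [38, 38, 70], col totals [44, 55, 47], n=146
χ² = (4−11.45)²/11.45 + (22−14.32)²/14.32 + (12−12.23)²/12.23 + (14−11.45)²/11.45 + (5−14.32)²/14.32 + (19−12.23)²/12.23 + (26−21.10)²/21.10 + (28−26.37)²/26.37 + (16−22.53)²/22.53 = 22.4866
df = 4

test statistic = 22.487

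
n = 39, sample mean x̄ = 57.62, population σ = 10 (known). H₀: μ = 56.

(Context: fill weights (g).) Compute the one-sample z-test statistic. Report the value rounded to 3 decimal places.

SE = σ/√n = 10/√39 = 1.6013
z = (x̄−μ₀)/SE = (57.62−56)/1.6013 = 1.0117

test statistic = 1.012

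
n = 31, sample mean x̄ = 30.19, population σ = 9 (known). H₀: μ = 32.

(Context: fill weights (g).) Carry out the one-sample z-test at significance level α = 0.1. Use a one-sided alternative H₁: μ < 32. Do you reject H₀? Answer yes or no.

reject H₀: no

SE = σ/√n = 9/√31 = 1.6164
z = (x̄−μ₀)/SE = (30.19−32)/1.6164 = -1.1197
p-value (one-sided, H₁ less) = 0.13141
At α=0.1: p ≥ α → fail to reject H₀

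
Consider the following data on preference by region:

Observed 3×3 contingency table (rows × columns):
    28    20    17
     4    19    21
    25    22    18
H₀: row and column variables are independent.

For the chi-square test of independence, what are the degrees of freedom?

degrees of freedom = 4

df = (r−1)(c−1) = (3−1)·(3−1) = 4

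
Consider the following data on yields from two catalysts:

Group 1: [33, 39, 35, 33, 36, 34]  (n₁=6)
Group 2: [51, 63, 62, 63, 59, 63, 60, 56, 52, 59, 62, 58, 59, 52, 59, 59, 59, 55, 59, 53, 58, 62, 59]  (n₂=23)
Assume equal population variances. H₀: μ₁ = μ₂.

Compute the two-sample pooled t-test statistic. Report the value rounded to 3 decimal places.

test statistic = -14.859

x̄₁=35.000, s₁=2.280, n₁=6
x̄₂=58.348, s₂=3.638, n₂=23
s_p² = [5·2.280² + 22·3.638²]/27 = 11.7488
SE = √(s_p²·(1/6+1/23)) = 1.5713
t = (35.000−58.348)/1.5713 = -14.8590
df = 27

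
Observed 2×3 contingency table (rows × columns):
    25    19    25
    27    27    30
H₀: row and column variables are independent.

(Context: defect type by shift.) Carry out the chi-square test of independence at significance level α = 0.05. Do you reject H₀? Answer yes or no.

Row totals [69, 84], col totals [52, 46, 55], n=153
χ² = (25−23.45)²/23.45 + (19−20.75)²/20.75 + (25−24.80)²/24.80 + (27−28.55)²/28.55 + (27−25.25)²/25.25 + (30−30.20)²/30.20 = 0.4566
df = 2
p-value (upper-tail) = 0.79590
At α=0.05: p ≥ α → fail to reject H₀

reject H₀: no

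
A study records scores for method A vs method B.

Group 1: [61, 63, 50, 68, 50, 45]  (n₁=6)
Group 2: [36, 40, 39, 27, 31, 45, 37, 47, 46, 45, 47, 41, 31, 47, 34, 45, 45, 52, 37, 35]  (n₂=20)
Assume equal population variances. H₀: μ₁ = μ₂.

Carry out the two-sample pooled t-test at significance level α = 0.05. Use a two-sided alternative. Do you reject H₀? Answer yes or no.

x̄₁=56.167, s₁=9.065, n₁=6
x̄₂=40.350, s₂=6.699, n₂=20
s_p² = [5·9.065² + 19·6.699²]/24 = 52.6410
SE = √(s_p²·(1/6+1/20)) = 3.3772
t = (56.167−40.350)/3.3772 = 4.6834
df = 24
p-value (two-sided) = 0.00009
At α=0.05: p < α → reject H₀

reject H₀: yes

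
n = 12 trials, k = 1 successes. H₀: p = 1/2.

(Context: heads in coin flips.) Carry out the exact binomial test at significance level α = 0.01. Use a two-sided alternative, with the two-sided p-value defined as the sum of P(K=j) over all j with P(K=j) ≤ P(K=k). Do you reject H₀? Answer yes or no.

Exact binomial: n=12, k=1, p₀=1/2=0.5000
P(X=j) = C(n,j)·p₀^j·(1−p₀)^(n−j); p = Σ P(X=j) over j with P(X=j) ≤ P(X=1)
p-value (two-sided) = 0.00635
At α=0.01: p < α → reject H₀

reject H₀: yes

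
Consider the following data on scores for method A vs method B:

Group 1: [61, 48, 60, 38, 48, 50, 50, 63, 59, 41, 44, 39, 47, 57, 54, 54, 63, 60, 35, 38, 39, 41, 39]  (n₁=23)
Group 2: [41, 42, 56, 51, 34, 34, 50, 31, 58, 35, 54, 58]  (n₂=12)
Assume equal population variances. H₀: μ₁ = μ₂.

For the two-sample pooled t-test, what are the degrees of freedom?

degrees of freedom = 33

df = n₁ + n₂ − 2 = 23 + 12 − 2 = 33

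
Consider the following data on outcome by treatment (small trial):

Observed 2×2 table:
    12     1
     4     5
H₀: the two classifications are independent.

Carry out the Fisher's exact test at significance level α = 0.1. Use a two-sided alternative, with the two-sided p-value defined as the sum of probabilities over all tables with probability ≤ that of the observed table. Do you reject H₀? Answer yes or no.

Margins: r₁=13, r₂=9, c₁=16, c₂=6, n=22
p_obs = C(13,12)·C(9,4)/C(22,16); sum pmf over tables with pmf ≤ p_obs
p-value (two-sided) = 0.02308
At α=0.1: p < α → reject H₀

reject H₀: yes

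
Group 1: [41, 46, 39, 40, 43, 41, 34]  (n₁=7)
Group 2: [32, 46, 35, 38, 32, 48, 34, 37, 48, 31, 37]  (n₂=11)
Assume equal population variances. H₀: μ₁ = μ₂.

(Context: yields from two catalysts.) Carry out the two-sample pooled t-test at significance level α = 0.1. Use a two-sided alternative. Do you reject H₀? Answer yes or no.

x̄₁=40.571, s₁=3.690, n₁=7
x̄₂=38.000, s₂=6.419, n₂=11
s_p² = [6·3.690² + 10·6.419²]/16 = 30.8571
SE = √(s_p²·(1/7+1/11)) = 2.6858
t = (40.571−38.000)/2.6858 = 0.9574
df = 16
p-value (two-sided) = 0.35260
At α=0.1: p ≥ α → fail to reject H₀

reject H₀: no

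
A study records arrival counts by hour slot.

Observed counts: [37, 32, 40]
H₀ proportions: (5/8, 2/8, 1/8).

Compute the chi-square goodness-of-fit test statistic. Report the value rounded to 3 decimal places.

n = 109; E_i = n·p_i = [68.12, 27.25, 13.62]
χ² = (37−68.12)²/68.12 + (32−27.25)²/27.25 + (40−13.62)²/13.62 = 66.1046
df = 2

test statistic = 66.105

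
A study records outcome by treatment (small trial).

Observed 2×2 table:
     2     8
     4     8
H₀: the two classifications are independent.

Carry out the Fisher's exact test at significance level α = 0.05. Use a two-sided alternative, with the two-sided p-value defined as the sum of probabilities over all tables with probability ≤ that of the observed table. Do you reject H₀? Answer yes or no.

Margins: r₁=10, r₂=12, c₁=6, c₂=16, n=22
p_obs = C(10,2)·C(12,4)/C(22,6); sum pmf over tables with pmf ≤ p_obs
p-value (two-sided) = 0.64617
At α=0.05: p ≥ α → fail to reject H₀

reject H₀: no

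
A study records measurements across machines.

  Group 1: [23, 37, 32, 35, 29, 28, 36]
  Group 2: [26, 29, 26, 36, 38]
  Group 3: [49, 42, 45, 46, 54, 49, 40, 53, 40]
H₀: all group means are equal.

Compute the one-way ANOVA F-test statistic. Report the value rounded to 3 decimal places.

test statistic = 21.384

Group means [31.43, 31.00, 46.44], grand mean 37.762
SSB = Σnᵢ(x̄ᵢ−x̄)² = 1187.873; SSW = ΣΣ(x−x̄ᵢ)² = 499.937
MSB = 1187.873/2 = 593.9365; MSW = 499.937/18 = 27.7743
F = MSB/MSW = 21.3844
df = (2, 18)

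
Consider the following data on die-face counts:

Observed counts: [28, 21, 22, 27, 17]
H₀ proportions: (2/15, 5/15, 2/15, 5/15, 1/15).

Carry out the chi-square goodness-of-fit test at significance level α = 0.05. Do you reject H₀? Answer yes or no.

n = 115; E_i = n·p_i = [15.33, 38.33, 15.33, 38.33, 7.67]
χ² = (28−15.33)²/15.33 + (21−38.33)²/38.33 + (22−15.33)²/15.33 + (27−38.33)²/38.33 + (17−7.67)²/7.67 = 35.9130
df = 4
p-value (upper-tail) = 0.00000
At α=0.05: p < α → reject H₀

reject H₀: yes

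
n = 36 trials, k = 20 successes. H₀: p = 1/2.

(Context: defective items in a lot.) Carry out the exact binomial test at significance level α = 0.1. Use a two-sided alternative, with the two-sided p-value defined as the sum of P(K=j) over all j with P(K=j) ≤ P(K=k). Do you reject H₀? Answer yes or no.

reject H₀: no

Exact binomial: n=36, k=20, p₀=1/2=0.5000
P(X=j) = C(n,j)·p₀^j·(1−p₀)^(n−j); p = Σ P(X=j) over j with P(X=j) ≤ P(X=20)
p-value (two-sided) = 0.61772
At α=0.1: p ≥ α → fail to reject H₀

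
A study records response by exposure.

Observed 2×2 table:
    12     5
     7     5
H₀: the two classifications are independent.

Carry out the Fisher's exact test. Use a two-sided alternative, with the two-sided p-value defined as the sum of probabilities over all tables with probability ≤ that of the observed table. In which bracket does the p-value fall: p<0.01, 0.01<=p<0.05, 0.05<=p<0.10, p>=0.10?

Margins: r₁=17, r₂=12, c₁=19, c₂=10, n=29
p_obs = C(17,12)·C(12,7)/C(29,19); sum pmf over tables with pmf ≤ p_obs
p-value (two-sided) = 0.69415
→ bracket: p>=0.10

p-value bracket: p>=0.10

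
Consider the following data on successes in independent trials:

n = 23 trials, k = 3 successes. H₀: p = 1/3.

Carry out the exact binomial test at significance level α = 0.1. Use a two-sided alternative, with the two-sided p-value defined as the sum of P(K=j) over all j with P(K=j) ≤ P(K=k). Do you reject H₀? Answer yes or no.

Exact binomial: n=23, k=3, p₀=1/3=0.3333
P(X=j) = C(n,j)·p₀^j·(1−p₀)^(n−j); p = Σ P(X=j) over j with P(X=j) ≤ P(X=3)
p-value (two-sided) = 0.04511
At α=0.1: p < α → reject H₀

reject H₀: yes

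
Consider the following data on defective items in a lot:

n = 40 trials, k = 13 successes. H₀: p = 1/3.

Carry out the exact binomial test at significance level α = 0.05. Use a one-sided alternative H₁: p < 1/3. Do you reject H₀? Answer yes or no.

reject H₀: no

Exact binomial: n=40, k=13, p₀=1/3=0.3333
P(X≤13) from Σ C(n,i)·p₀^i·(1−p₀)^(n−i)
p-value (one-sided, H₁ less) = 0.52972
At α=0.05: p ≥ α → fail to reject H₀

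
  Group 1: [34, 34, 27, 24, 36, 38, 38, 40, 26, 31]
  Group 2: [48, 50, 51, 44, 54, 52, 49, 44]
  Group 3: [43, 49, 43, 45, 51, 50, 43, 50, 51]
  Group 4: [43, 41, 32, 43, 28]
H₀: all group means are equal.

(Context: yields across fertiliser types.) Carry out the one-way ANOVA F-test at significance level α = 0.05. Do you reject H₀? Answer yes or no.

reject H₀: yes

Group means [32.80, 49.00, 47.22, 37.40], grand mean 41.625
SSB = Σnᵢ(x̄ᵢ−x̄)² = 1585.144; SSW = ΣΣ(x−x̄ᵢ)² = 668.356
MSB = 1585.144/3 = 528.3815; MSW = 668.356/28 = 23.8698
F = MSB/MSW = 22.1359
df = (3, 28)
p-value (upper-tail) = 0.00000
At α=0.05: p < α → reject H₀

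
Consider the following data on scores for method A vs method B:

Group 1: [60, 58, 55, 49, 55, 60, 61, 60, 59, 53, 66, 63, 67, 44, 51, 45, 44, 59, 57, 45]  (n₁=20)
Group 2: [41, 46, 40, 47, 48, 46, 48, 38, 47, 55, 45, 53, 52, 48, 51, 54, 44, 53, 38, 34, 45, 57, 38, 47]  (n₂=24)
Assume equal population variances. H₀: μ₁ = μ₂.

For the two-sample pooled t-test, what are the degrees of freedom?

degrees of freedom = 42

df = n₁ + n₂ − 2 = 20 + 24 − 2 = 42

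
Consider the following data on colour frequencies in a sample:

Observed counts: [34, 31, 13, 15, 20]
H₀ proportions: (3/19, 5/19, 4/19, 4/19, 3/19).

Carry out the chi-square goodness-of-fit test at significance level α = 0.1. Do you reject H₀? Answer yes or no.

reject H₀: yes

n = 113; E_i = n·p_i = [17.84, 29.74, 23.79, 23.79, 17.84]
χ² = (34−17.84)²/17.84 + (31−29.74)²/29.74 + (13−23.79)²/23.79 + (15−23.79)²/23.79 + (20−17.84)²/17.84 = 23.0882
df = 4
p-value (upper-tail) = 0.00012
At α=0.1: p < α → reject H₀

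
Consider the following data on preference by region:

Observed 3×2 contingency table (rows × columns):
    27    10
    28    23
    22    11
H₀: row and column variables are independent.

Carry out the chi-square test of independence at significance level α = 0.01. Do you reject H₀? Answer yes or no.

Row totals [37, 51, 33], col totals [77, 44], n=121
χ² = (27−23.55)²/23.55 + (10−13.45)²/13.45 + (28−32.45)²/32.45 + (23−18.55)²/18.55 + (22−21.00)²/21.00 + (11−12.00)²/12.00 = 3.2061
df = 2
p-value (upper-tail) = 0.20128
At α=0.01: p ≥ α → fail to reject H₀

reject H₀: no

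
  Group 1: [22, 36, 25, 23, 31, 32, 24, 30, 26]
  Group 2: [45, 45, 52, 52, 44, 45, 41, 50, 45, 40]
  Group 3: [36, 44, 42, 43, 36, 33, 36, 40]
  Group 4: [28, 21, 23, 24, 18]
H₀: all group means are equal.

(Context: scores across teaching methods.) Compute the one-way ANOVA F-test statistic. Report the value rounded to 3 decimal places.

Group means [27.67, 45.90, 38.75, 22.80], grand mean 35.375
SSB = Σnᵢ(x̄ᵢ−x̄)² = 2524.300; SSW = ΣΣ(x−x̄ᵢ)² = 507.200
MSB = 2524.300/3 = 841.4333; MSW = 507.200/28 = 18.1143
F = MSB/MSW = 46.4514
df = (3, 28)

test statistic = 46.451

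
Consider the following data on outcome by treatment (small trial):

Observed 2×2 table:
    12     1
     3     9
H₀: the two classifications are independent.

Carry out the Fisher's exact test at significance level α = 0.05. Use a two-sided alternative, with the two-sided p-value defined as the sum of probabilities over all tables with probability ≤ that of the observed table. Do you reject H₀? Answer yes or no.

Margins: r₁=13, r₂=12, c₁=15, c₂=10, n=25
p_obs = C(13,12)·C(12,3)/C(25,15); sum pmf over tables with pmf ≤ p_obs
p-value (two-sided) = 0.00098
At α=0.05: p < α → reject H₀

reject H₀: yes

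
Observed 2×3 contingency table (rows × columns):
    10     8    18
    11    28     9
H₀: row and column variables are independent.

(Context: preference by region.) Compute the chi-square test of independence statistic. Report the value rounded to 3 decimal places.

Row totals [36, 48], col totals [21, 36, 27], n=84
χ² = (10−9.00)²/9.00 + (8−15.43)²/15.43 + (18−11.57)²/11.57 + (11−12.00)²/12.00 + (28−20.57)²/20.57 + (9−15.43)²/15.43 = 12.7037
df = 2

test statistic = 12.704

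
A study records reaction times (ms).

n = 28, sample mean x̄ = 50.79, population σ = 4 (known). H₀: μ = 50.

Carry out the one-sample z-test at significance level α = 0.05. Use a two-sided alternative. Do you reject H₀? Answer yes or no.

SE = σ/√n = 4/√28 = 0.7559
z = (x̄−μ₀)/SE = (50.79−50)/0.7559 = 1.0451
p-value (two-sided) = 0.29599
At α=0.05: p ≥ α → fail to reject H₀

reject H₀: no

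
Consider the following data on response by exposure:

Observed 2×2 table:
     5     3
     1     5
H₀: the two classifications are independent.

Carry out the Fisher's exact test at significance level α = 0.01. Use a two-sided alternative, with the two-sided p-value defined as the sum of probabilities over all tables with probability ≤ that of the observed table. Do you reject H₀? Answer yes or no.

reject H₀: no

Margins: r₁=8, r₂=6, c₁=6, c₂=8, n=14
p_obs = C(8,5)·C(6,1)/C(14,6); sum pmf over tables with pmf ≤ p_obs
p-value (two-sided) = 0.13753
At α=0.01: p ≥ α → fail to reject H₀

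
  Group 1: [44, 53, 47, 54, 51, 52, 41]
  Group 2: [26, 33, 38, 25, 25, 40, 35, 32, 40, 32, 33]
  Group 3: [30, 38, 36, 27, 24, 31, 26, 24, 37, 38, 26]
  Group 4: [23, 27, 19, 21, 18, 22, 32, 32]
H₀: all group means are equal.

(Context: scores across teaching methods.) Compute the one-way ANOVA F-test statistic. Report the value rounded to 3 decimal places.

test statistic = 27.150

Group means [48.86, 32.64, 30.64, 24.25], grand mean 33.297
SSB = Σnᵢ(x̄ᵢ−x̄)² = 2432.282; SSW = ΣΣ(x−x̄ᵢ)² = 985.448
MSB = 2432.282/3 = 810.7606; MSW = 985.448/33 = 29.8621
F = MSB/MSW = 27.1502
df = (3, 33)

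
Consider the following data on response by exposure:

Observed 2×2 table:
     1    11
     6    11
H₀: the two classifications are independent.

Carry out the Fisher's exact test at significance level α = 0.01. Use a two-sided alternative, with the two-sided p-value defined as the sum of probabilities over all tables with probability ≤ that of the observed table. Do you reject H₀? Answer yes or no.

reject H₀: no

Margins: r₁=12, r₂=17, c₁=7, c₂=22, n=29
p_obs = C(12,1)·C(17,6)/C(29,7); sum pmf over tables with pmf ≤ p_obs
p-value (two-sided) = 0.18720
At α=0.01: p ≥ α → fail to reject H₀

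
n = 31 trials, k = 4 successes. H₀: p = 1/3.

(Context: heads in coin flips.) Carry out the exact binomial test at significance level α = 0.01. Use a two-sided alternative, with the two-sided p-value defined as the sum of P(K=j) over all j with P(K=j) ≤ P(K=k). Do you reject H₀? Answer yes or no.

reject H₀: no

Exact binomial: n=31, k=4, p₀=1/3=0.3333
P(X=j) = C(n,j)·p₀^j·(1−p₀)^(n−j); p = Σ P(X=j) over j with P(X=j) ≤ P(X=4)
p-value (two-sided) = 0.01330
At α=0.01: p ≥ α → fail to reject H₀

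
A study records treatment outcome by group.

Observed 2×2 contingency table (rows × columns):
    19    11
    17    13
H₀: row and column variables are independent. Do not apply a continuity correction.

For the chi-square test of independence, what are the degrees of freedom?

degrees of freedom = 1

df = (r−1)(c−1) = (2−1)·(2−1) = 1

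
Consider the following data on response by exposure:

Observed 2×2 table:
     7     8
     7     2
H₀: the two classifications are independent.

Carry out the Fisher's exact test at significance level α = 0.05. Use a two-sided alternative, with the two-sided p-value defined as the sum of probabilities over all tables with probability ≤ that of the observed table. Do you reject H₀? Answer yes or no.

reject H₀: no

Margins: r₁=15, r₂=9, c₁=14, c₂=10, n=24
p_obs = C(15,7)·C(9,7)/C(24,14); sum pmf over tables with pmf ≤ p_obs
p-value (two-sided) = 0.20992
At α=0.05: p ≥ α → fail to reject H₀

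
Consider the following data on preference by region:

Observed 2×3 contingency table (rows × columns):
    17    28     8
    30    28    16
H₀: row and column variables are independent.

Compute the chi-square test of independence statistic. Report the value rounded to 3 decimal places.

test statistic = 2.868

Row totals [53, 74], col totals [47, 56, 24], n=127
χ² = (17−19.61)²/19.61 + (28−23.37)²/23.37 + (8−10.02)²/10.02 + (30−27.39)²/27.39 + (28−32.63)²/32.63 + (16−13.98)²/13.98 = 2.8684
df = 2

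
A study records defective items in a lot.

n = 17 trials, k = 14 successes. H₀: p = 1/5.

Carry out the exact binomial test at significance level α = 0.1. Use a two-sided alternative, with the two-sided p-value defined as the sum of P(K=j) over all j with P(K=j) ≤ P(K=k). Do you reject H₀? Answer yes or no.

Exact binomial: n=17, k=14, p₀=1/5=0.2000
P(X=j) = C(n,j)·p₀^j·(1−p₀)^(n−j); p = Σ P(X=j) over j with P(X=j) ≤ P(X=14)
p-value (two-sided) = 0.00000
At α=0.1: p < α → reject H₀

reject H₀: yes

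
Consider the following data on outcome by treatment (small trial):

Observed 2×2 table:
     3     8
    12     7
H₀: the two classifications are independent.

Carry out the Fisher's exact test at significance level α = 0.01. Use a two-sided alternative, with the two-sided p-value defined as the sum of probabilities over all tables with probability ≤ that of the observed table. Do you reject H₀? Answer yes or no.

reject H₀: no

Margins: r₁=11, r₂=19, c₁=15, c₂=15, n=30
p_obs = C(11,3)·C(19,12)/C(30,15); sum pmf over tables with pmf ≤ p_obs
p-value (two-sided) = 0.12814
At α=0.01: p ≥ α → fail to reject H₀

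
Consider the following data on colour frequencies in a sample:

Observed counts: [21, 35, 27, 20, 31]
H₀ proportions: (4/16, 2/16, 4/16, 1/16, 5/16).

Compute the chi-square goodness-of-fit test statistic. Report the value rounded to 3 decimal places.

test statistic = 44.770

n = 134; E_i = n·p_i = [33.50, 16.75, 33.50, 8.38, 41.88]
χ² = (21−33.50)²/33.50 + (35−16.75)²/16.75 + (27−33.50)²/33.50 + (20−8.38)²/8.38 + (31−41.88)²/41.88 = 44.7701
df = 4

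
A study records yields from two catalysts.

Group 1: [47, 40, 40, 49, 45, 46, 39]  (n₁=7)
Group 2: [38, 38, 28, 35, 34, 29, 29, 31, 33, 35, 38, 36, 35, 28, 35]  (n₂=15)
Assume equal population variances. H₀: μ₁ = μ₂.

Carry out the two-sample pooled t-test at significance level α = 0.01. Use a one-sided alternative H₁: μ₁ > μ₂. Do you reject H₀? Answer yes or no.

x̄₁=43.714, s₁=3.988, n₁=7
x̄₂=33.467, s₂=3.623, n₂=15
s_p² = [6·3.988² + 14·3.623²]/20 = 13.9581
SE = √(s_p²·(1/7+1/15)) = 1.7101
t = (43.714−33.467)/1.7101 = 5.9923
df = 20
p-value (one-sided, H₁ greater) = 0.00000
At α=0.01: p < α → reject H₀

reject H₀: yes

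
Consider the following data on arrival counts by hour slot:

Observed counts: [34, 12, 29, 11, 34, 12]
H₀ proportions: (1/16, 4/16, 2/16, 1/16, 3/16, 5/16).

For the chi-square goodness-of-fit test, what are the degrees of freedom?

degrees of freedom = 5

df = k − 1 = 6 − 1 = 5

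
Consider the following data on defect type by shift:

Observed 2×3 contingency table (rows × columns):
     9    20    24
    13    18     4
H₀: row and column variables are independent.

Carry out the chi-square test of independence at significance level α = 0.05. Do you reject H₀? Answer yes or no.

reject H₀: yes

Row totals [53, 35], col totals [22, 38, 28], n=88
χ² = (9−13.25)²/13.25 + (20−22.89)²/22.89 + (24−16.86)²/16.86 + (13−8.75)²/8.75 + (18−15.11)²/15.11 + (4−11.14)²/11.14 = 11.9358
df = 2
p-value (upper-tail) = 0.00256
At α=0.05: p < α → reject H₀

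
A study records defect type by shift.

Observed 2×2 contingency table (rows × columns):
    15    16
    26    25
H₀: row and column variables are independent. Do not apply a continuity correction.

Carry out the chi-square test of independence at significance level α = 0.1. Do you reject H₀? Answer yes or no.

reject H₀: no

Row totals [31, 51], col totals [41, 41], n=82
χ² = (15−15.50)²/15.50 + (16−15.50)²/15.50 + (26−25.50)²/25.50 + (25−25.50)²/25.50 = 0.0519
df = 1
p-value (upper-tail) = 0.81985
At α=0.1: p ≥ α → fail to reject H₀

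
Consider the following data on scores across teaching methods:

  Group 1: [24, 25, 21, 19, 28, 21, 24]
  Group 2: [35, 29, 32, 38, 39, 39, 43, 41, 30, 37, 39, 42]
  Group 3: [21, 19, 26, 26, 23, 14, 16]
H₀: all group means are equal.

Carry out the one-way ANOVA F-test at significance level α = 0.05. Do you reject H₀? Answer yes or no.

reject H₀: yes

Group means [23.14, 37.00, 20.71], grand mean 28.885
SSB = Σnᵢ(x̄ᵢ−x̄)² = 1488.368; SSW = ΣΣ(x−x̄ᵢ)² = 418.286
MSB = 1488.368/2 = 744.1841; MSW = 418.286/23 = 18.1863
F = MSB/MSW = 40.9200
df = (2, 23)
p-value (upper-tail) = 0.00000
At α=0.05: p < α → reject H₀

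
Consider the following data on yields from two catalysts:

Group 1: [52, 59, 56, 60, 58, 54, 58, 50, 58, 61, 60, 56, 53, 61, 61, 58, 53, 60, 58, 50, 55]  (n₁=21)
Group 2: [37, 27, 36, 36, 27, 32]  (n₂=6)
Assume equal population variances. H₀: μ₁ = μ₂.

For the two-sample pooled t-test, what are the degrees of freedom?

degrees of freedom = 25

df = n₁ + n₂ − 2 = 21 + 6 − 2 = 25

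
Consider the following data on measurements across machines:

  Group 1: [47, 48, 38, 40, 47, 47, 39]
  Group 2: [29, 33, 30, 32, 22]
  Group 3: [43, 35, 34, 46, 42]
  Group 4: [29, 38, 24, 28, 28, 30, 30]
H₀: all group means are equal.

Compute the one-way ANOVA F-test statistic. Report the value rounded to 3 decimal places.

test statistic = 16.443

Group means [43.71, 29.20, 40.00, 29.57], grand mean 35.792
SSB = Σnᵢ(x̄ᵢ−x̄)² = 1016.015; SSW = ΣΣ(x−x̄ᵢ)² = 411.943
MSB = 1016.015/3 = 338.6718; MSW = 411.943/20 = 20.5971
F = MSB/MSW = 16.4427
df = (3, 20)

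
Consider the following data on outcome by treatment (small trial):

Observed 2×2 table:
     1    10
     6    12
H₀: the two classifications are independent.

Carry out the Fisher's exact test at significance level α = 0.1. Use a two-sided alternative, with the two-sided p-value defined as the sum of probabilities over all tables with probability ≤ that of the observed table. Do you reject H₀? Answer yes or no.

Margins: r₁=11, r₂=18, c₁=7, c₂=22, n=29
p_obs = C(11,1)·C(18,6)/C(29,7); sum pmf over tables with pmf ≤ p_obs
p-value (two-sided) = 0.20205
At α=0.1: p ≥ α → fail to reject H₀

reject H₀: no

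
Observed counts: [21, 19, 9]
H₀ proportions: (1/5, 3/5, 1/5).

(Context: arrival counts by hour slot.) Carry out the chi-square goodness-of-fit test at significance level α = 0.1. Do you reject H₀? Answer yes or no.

n = 49; E_i = n·p_i = [9.80, 29.40, 9.80]
χ² = (21−9.80)²/9.80 + (19−29.40)²/29.40 + (9−9.80)²/9.80 = 16.5442
df = 2
p-value (upper-tail) = 0.00026
At α=0.1: p < α → reject H₀

reject H₀: yes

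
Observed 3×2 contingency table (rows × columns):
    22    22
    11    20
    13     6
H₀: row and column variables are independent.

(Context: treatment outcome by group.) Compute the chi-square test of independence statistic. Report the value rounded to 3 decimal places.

Row totals [44, 31, 19], col totals [46, 48], n=94
χ² = (22−21.53)²/21.53 + (22−22.47)²/22.47 + (11−15.17)²/15.17 + (20−15.83)²/15.83 + (13−9.30)²/9.30 + (6−9.70)²/9.70 = 5.1516
df = 2

test statistic = 5.152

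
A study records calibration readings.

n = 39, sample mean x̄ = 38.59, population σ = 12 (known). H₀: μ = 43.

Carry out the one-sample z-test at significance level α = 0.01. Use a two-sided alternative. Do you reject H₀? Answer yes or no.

SE = σ/√n = 12/√39 = 1.9215
z = (x̄−μ₀)/SE = (38.59−43)/1.9215 = -2.2950
p-value (two-sided) = 0.02173
At α=0.01: p ≥ α → fail to reject H₀

reject H₀: no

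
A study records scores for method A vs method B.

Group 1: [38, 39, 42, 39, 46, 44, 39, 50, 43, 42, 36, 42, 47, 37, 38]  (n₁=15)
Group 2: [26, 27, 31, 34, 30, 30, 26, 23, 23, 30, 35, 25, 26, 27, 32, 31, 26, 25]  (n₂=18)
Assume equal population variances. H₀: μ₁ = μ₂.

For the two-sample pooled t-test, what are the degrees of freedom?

degrees of freedom = 31

df = n₁ + n₂ − 2 = 15 + 18 − 2 = 31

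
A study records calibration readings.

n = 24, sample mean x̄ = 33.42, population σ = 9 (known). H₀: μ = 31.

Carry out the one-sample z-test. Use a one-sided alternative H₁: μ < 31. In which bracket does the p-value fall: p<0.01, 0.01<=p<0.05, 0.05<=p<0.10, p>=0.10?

SE = σ/√n = 9/√24 = 1.8371
z = (x̄−μ₀)/SE = (33.42−31)/1.8371 = 1.3173
p-value (one-sided, H₁ less) = 0.90613
→ bracket: p>=0.10

p-value bracket: p>=0.10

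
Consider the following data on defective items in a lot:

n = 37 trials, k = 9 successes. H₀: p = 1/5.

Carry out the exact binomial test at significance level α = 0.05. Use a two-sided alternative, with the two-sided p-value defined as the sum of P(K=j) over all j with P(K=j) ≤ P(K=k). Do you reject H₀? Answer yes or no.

Exact binomial: n=37, k=9, p₀=1/5=0.2000
P(X=j) = C(n,j)·p₀^j·(1−p₀)^(n−j); p = Σ P(X=j) over j with P(X=j) ≤ P(X=9)
p-value (two-sided) = 0.53657
At α=0.05: p ≥ α → fail to reject H₀

reject H₀: no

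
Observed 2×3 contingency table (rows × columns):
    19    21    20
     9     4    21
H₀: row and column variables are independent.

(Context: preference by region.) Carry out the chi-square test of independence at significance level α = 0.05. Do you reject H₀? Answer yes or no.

Row totals [60, 34], col totals [28, 25, 41], n=94
χ² = (19−17.87)²/17.87 + (21−15.96)²/15.96 + (20−26.17)²/26.17 + (9−10.13)²/10.13 + (4−9.04)²/9.04 + (21−14.83)²/14.83 = 8.6241
df = 2
p-value (upper-tail) = 0.01341
At α=0.05: p < α → reject H₀

reject H₀: yes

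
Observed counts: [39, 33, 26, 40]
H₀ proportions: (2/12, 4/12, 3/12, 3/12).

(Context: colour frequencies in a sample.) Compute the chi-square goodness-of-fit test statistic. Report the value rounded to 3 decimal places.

test statistic = 17.775

n = 138; E_i = n·p_i = [23.00, 46.00, 34.50, 34.50]
χ² = (39−23.00)²/23.00 + (33−46.00)²/46.00 + (26−34.50)²/34.50 + (40−34.50)²/34.50 = 17.7754
df = 3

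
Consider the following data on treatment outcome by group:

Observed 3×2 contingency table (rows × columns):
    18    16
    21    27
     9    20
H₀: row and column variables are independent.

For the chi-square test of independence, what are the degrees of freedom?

degrees of freedom = 2

df = (r−1)(c−1) = (3−1)·(2−1) = 2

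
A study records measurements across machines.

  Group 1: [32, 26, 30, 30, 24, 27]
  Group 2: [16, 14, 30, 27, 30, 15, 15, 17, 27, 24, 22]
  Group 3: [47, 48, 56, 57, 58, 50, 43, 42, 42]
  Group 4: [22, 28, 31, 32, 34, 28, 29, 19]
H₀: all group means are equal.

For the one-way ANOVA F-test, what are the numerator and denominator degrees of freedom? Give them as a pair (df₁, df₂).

k = 4 groups, N = 34 total
df = (k−1, N−k) = (4−1, 34−4) = (3, 30)

degrees of freedom = [3, 30]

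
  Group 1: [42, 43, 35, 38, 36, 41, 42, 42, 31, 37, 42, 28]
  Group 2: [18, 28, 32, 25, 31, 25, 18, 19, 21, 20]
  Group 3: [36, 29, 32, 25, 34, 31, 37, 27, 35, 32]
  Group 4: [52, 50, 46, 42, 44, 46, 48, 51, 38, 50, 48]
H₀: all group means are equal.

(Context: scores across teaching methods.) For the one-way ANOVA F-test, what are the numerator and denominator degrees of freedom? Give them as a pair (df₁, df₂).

k = 4 groups, N = 43 total
df = (k−1, N−k) = (4−1, 43−4) = (3, 39)

degrees of freedom = [3, 39]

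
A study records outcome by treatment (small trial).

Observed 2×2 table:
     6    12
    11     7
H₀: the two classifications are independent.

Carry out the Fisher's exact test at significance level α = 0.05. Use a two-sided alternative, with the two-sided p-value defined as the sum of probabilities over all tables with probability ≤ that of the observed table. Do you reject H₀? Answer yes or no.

reject H₀: no

Margins: r₁=18, r₂=18, c₁=17, c₂=19, n=36
p_obs = C(18,6)·C(18,11)/C(36,17); sum pmf over tables with pmf ≤ p_obs
p-value (two-sided) = 0.18114
At α=0.05: p ≥ α → fail to reject H₀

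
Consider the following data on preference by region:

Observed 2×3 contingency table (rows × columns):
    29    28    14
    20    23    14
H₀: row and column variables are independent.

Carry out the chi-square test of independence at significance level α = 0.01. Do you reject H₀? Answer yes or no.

Row totals [71, 57], col totals [49, 51, 28], n=128
χ² = (29−27.18)²/27.18 + (28−28.29)²/28.29 + (14−15.53)²/15.53 + (20−21.82)²/21.82 + (23−22.71)²/22.71 + (14−12.47)²/12.47 = 0.6194
df = 2
p-value (upper-tail) = 0.73366
At α=0.01: p ≥ α → fail to reject H₀

reject H₀: no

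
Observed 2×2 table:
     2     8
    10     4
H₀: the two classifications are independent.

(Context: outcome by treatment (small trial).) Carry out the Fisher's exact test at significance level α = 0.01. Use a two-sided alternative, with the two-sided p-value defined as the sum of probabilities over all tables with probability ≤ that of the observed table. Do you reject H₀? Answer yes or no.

reject H₀: no

Margins: r₁=10, r₂=14, c₁=12, c₂=12, n=24
p_obs = C(10,2)·C(14,10)/C(24,12); sum pmf over tables with pmf ≤ p_obs
p-value (two-sided) = 0.03607
At α=0.01: p ≥ α → fail to reject H₀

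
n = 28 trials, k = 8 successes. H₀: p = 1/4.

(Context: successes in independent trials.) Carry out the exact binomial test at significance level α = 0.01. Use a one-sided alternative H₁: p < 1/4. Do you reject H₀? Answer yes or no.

reject H₀: no

Exact binomial: n=28, k=8, p₀=1/4=0.2500
P(X≤8) from Σ C(n,i)·p₀^i·(1−p₀)^(n−i)
p-value (one-sided, H₁ less) = 0.75014
At α=0.01: p ≥ α → fail to reject H₀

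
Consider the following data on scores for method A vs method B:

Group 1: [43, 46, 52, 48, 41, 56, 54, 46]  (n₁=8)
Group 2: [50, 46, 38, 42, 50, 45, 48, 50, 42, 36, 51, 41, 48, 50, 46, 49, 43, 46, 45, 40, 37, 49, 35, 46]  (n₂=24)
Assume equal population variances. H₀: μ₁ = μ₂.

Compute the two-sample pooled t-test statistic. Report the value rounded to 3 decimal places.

x̄₁=48.250, s₁=5.312, n₁=8
x̄₂=44.708, s₂=4.868, n₂=24
s_p² = [7·5.312² + 23·4.868²]/30 = 24.7486
SE = √(s_p²·(1/8+1/24)) = 2.0310
t = (48.250−44.708)/2.0310 = 1.7438
df = 30

test statistic = 1.744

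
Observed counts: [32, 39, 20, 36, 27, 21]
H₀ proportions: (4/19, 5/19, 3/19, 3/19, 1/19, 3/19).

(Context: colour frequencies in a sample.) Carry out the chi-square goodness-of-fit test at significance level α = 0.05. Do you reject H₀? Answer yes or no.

n = 175; E_i = n·p_i = [36.84, 46.05, 27.63, 27.63, 9.21, 27.63]
χ² = (32−36.84)²/36.84 + (39−46.05)²/46.05 + (20−27.63)²/27.63 + (36−27.63)²/27.63 + (27−9.21)²/9.21 + (21−27.63)²/27.63 = 42.3093
df = 5
p-value (upper-tail) = 0.00000
At α=0.05: p < α → reject H₀

reject H₀: yes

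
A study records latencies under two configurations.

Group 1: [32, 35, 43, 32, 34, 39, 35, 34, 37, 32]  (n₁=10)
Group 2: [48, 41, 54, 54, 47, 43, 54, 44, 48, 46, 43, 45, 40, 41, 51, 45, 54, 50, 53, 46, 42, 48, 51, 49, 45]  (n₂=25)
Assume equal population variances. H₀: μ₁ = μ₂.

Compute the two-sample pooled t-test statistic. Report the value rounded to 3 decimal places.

x̄₁=35.300, s₁=3.529, n₁=10
x̄₂=47.280, s₂=4.468, n₂=25
s_p² = [9·3.529² + 24·4.468²]/33 = 17.9133
SE = √(s_p²·(1/10+1/25)) = 1.5836
t = (35.300−47.280)/1.5836 = -7.5649
df = 33

test statistic = -7.565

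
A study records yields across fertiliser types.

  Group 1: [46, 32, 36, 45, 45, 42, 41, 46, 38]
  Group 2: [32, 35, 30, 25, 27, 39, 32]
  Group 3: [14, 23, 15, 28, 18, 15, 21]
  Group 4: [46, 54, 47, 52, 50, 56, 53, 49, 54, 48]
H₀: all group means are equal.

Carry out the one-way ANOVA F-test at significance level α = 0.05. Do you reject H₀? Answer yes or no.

reject H₀: yes

Group means [41.22, 31.43, 19.14, 50.90], grand mean 37.394
SSB = Σnᵢ(x̄ᵢ−x̄)² = 4536.852; SSW = ΣΣ(x−x̄ᵢ)² = 593.027
MSB = 4536.852/3 = 1512.2839; MSW = 593.027/29 = 20.4492
F = MSB/MSW = 73.9532
df = (3, 29)
p-value (upper-tail) = 0.00000
At α=0.05: p < α → reject H₀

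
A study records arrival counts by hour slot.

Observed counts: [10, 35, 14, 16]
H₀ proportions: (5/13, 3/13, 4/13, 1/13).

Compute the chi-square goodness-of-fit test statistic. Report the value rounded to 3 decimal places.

n = 75; E_i = n·p_i = [28.85, 17.31, 23.08, 5.77]
χ² = (10−28.85)²/28.85 + (35−17.31)²/17.31 + (14−23.08)²/23.08 + (16−5.77)²/5.77 = 52.1111
df = 3

test statistic = 52.111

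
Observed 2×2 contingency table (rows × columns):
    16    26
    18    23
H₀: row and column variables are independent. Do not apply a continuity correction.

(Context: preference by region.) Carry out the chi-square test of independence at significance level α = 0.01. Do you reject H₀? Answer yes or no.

Row totals [42, 41], col totals [34, 49], n=83
χ² = (16−17.20)²/17.20 + (26−24.80)²/24.80 + (18−16.80)²/16.80 + (23−24.20)²/24.20 = 0.2893
df = 1
p-value (upper-tail) = 0.59066
At α=0.01: p ≥ α → fail to reject H₀

reject H₀: no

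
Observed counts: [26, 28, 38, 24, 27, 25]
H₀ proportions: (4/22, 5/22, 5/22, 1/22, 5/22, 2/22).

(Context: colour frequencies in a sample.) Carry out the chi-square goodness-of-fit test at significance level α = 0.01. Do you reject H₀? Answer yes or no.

n = 168; E_i = n·p_i = [30.55, 38.18, 38.18, 7.64, 38.18, 15.27]
χ² = (26−30.55)²/30.55 + (28−38.18)²/38.18 + (38−38.18)²/38.18 + (24−7.64)²/7.64 + (27−38.18)²/38.18 + (25−15.27)²/15.27 = 47.9274
df = 5
p-value (upper-tail) = 0.00000
At α=0.01: p < α → reject H₀

reject H₀: yes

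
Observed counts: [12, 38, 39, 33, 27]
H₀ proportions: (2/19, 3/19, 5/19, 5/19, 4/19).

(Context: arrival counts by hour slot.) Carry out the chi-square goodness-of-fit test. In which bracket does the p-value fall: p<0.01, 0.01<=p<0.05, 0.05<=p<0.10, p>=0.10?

p-value bracket: 0.01<=p<0.05

n = 149; E_i = n·p_i = [15.68, 23.53, 39.21, 39.21, 31.37]
χ² = (12−15.68)²/15.68 + (38−23.53)²/23.53 + (39−39.21)²/39.21 + (33−39.21)²/39.21 + (27−31.37)²/31.37 = 11.3630
df = 4
p-value (upper-tail) = 0.02277
→ bracket: 0.01<=p<0.05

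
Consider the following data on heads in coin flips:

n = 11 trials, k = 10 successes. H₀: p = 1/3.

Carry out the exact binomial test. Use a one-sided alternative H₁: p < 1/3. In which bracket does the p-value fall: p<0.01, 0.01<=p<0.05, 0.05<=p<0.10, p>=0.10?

p-value bracket: p>=0.10

Exact binomial: n=11, k=10, p₀=1/3=0.3333
P(X≤10) from Σ C(n,i)·p₀^i·(1−p₀)^(n−i)
p-value (one-sided, H₁ less) = 0.99999
→ bracket: p>=0.10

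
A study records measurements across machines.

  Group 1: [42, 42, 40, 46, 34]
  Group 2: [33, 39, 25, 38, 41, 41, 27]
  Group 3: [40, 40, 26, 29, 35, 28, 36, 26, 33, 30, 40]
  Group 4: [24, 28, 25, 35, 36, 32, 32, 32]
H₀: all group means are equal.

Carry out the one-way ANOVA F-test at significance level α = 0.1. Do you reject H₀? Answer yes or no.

Group means [40.80, 34.86, 33.00, 30.50], grand mean 34.032
SSB = Σnᵢ(x̄ᵢ−x̄)² = 345.311; SSW = ΣΣ(x−x̄ᵢ)² = 785.657
MSB = 345.311/3 = 115.1035; MSW = 785.657/27 = 29.0984
F = MSB/MSW = 3.9557
df = (3, 27)
p-value (upper-tail) = 0.01848
At α=0.1: p < α → reject H₀

reject H₀: yes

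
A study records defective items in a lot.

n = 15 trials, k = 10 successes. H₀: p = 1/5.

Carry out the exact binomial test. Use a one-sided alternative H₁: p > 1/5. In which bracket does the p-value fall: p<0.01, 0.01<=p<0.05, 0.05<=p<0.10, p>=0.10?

Exact binomial: n=15, k=10, p₀=1/5=0.2000
P(X≥10) from Σ C(n,i)·p₀^i·(1−p₀)^(n−i)
p-value (one-sided, H₁ greater) = 0.00011
→ bracket: p<0.01

p-value bracket: p<0.01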